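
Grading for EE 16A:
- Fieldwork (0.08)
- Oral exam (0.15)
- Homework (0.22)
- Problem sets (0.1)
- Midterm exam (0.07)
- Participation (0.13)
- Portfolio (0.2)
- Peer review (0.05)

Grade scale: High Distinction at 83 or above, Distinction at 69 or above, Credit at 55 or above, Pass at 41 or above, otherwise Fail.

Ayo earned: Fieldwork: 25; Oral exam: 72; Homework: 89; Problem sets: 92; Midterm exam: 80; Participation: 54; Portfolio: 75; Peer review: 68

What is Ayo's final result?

Weighted total:
  Fieldwork 25 × 0.08 = 2
  Oral exam 72 × 0.15 = 10.8
  Homework 89 × 0.22 = 19.58
  Problem sets 92 × 0.1 = 9.2
  Midterm exam 80 × 0.07 = 5.6
  Participation 54 × 0.13 = 7.02
  Portfolio 75 × 0.2 = 15
  Peer review 68 × 0.05 = 3.4
Sum = 72.6
72.6 is ≥ 69 and < 83 → Distinction

Distinction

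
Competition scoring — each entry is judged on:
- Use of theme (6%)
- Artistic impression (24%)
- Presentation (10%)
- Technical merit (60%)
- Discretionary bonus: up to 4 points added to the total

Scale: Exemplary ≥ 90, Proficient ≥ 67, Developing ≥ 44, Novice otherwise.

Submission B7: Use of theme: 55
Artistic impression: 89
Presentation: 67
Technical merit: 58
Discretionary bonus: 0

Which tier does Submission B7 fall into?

Developing

Weighted total:
  Use of theme 55 × 0.06 = 3.3
  Artistic impression 89 × 0.24 = 21.36
  Presentation 67 × 0.1 = 6.7
  Technical merit 58 × 0.6 = 34.8
Sum = 66.16
Discretionary bonus: 66.16 + 0 = 66.16
66.16 is ≥ 44 and < 67 → Developing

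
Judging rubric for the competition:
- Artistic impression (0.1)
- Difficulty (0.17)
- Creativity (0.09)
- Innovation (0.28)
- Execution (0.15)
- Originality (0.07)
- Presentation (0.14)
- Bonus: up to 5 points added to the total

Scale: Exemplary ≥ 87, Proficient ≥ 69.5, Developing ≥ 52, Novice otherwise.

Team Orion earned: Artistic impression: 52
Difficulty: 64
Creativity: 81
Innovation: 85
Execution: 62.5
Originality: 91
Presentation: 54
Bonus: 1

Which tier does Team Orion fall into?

Proficient

Weighted total:
  Artistic impression 52 × 0.1 = 5.2
  Difficulty 64 × 0.17 = 10.88
  Creativity 81 × 0.09 = 7.29
  Innovation 85 × 0.28 = 23.8
  Execution 62.5 × 0.15 = 9.375
  Originality 91 × 0.07 = 6.37
  Presentation 54 × 0.14 = 7.56
Sum = 70.475
Bonus: 70.475 + 1 = 71.475
71.475 is ≥ 69.5 and < 87 → Proficient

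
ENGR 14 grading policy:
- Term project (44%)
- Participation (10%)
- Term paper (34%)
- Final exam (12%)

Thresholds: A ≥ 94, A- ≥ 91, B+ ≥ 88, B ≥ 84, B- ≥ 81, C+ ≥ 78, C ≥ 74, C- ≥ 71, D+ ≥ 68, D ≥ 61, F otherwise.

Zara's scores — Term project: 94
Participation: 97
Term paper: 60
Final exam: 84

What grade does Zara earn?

B-

Weighted total:
  Term project 94 × 0.44 = 41.36
  Participation 97 × 0.1 = 9.7
  Term paper 60 × 0.34 = 20.4
  Final exam 84 × 0.12 = 10.08
Sum = 81.54
81.54 is ≥ 81 and < 84 → B-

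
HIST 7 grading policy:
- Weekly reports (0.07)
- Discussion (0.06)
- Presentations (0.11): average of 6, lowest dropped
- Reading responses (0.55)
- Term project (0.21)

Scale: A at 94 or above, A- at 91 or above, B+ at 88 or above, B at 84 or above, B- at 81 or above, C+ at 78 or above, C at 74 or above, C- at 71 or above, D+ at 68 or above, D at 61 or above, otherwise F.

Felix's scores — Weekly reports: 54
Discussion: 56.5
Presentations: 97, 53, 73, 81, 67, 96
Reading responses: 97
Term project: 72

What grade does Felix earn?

Presentations: drop 53 → average of remaining 5 = 414/5 = 82.8
Weighted total:
  Weekly reports 54 × 0.07 = 3.78
  Discussion 56.5 × 0.06 = 3.39
  Presentations 82.8 × 0.11 = 9.108
  Reading responses 97 × 0.55 = 53.35
  Term project 72 × 0.21 = 15.12
Sum = 84.748
84.748 is ≥ 84 and < 88 → B

B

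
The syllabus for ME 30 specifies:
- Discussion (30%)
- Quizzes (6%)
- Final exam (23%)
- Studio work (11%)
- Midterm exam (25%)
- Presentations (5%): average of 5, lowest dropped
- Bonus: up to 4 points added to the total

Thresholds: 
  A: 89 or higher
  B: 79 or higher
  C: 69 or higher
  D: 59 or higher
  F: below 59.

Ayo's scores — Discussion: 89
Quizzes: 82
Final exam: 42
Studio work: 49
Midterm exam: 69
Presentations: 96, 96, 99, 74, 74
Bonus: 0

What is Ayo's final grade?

D

Presentations: drop 74 → average of remaining 4 = 365/4 = 91.25
Weighted total:
  Discussion 89 × 0.3 = 26.7
  Quizzes 82 × 0.06 = 4.92
  Final exam 42 × 0.23 = 9.66
  Studio work 49 × 0.11 = 5.39
  Midterm exam 69 × 0.25 = 17.25
  Presentations 91.25 × 0.05 = 4.5625
Sum = 68.4825
Bonus: 68.4825 + 0 = 68.4825
68.4825 is ≥ 59 and < 69 → D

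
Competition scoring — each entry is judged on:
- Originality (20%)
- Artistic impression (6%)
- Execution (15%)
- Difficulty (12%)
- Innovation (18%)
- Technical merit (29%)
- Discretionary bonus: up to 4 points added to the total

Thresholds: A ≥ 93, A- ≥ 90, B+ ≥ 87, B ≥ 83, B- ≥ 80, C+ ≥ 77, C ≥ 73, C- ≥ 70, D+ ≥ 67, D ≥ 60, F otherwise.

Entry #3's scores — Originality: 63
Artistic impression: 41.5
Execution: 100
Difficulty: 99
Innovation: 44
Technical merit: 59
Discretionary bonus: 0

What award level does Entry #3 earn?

D+

Weighted total:
  Originality 63 × 0.2 = 12.6
  Artistic impression 41.5 × 0.06 = 2.49
  Execution 100 × 0.15 = 15
  Difficulty 99 × 0.12 = 11.88
  Innovation 44 × 0.18 = 7.92
  Technical merit 59 × 0.29 = 17.11
Sum = 67
Discretionary bonus: 67 + 0 = 67
67 is ≥ 67 and < 70 → D+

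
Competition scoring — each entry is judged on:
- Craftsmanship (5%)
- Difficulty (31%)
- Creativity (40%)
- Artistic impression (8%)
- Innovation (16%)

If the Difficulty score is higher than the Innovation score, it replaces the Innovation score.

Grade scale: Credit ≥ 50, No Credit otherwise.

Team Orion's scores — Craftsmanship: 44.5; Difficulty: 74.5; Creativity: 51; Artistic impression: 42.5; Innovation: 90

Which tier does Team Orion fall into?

Credit

Difficulty (74.5) ≤ Innovation (90), so Innovation stays at 90.
Weighted total:
  Craftsmanship 44.5 × 0.05 = 2.225
  Difficulty 74.5 × 0.31 = 23.095
  Creativity 51 × 0.4 = 20.4
  Artistic impression 42.5 × 0.08 = 3.4
  Innovation 90 × 0.16 = 14.4
Sum = 63.52
63.52 ≥ 50 → Credit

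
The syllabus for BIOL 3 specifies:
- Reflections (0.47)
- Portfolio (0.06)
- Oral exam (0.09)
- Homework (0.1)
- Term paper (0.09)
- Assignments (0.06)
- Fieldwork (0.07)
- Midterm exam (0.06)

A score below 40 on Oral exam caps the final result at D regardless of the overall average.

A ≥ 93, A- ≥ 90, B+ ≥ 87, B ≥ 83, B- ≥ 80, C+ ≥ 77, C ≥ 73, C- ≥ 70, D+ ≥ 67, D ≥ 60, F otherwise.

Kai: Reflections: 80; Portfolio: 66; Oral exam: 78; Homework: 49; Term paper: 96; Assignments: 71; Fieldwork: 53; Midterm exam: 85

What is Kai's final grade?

C

Oral exam score 78 ≥ 40: minimum met.
Weighted total:
  Reflections 80 × 0.47 = 37.6
  Portfolio 66 × 0.06 = 3.96
  Oral exam 78 × 0.09 = 7.02
  Homework 49 × 0.1 = 4.9
  Term paper 96 × 0.09 = 8.64
  Assignments 71 × 0.06 = 4.26
  Fieldwork 53 × 0.07 = 3.71
  Midterm exam 85 × 0.06 = 5.1
Sum = 75.19
75.19 is ≥ 73 and < 77 → C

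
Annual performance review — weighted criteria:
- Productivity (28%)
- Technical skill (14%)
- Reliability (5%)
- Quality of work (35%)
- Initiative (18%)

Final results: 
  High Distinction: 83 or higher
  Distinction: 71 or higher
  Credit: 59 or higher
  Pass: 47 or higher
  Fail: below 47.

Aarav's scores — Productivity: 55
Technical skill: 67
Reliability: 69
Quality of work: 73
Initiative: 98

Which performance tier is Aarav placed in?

Distinction

Weighted total:
  Productivity 55 × 0.28 = 15.4
  Technical skill 67 × 0.14 = 9.38
  Reliability 69 × 0.05 = 3.45
  Quality of work 73 × 0.35 = 25.55
  Initiative 98 × 0.18 = 17.64
Sum = 71.42
71.42 is ≥ 71 and < 83 → Distinction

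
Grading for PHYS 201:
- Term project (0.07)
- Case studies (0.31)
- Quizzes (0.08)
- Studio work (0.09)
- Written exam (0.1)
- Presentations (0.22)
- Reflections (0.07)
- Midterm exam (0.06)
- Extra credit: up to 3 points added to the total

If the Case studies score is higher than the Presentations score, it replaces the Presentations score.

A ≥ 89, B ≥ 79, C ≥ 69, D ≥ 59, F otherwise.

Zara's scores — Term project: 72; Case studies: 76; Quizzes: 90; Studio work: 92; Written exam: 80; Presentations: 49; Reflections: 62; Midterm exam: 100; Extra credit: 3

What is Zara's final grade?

B

Case studies (76) > Presentations (49), so Presentations counts as 76.
Weighted total:
  Term project 72 × 0.07 = 5.04
  Case studies 76 × 0.31 = 23.56
  Quizzes 90 × 0.08 = 7.2
  Studio work 92 × 0.09 = 8.28
  Written exam 80 × 0.1 = 8
  Presentations 76 × 0.22 = 16.72
  Reflections 62 × 0.07 = 4.34
  Midterm exam 100 × 0.06 = 6
Sum = 79.14
Extra credit: 79.14 + 3 = 82.14
82.14 is ≥ 79 and < 89 → B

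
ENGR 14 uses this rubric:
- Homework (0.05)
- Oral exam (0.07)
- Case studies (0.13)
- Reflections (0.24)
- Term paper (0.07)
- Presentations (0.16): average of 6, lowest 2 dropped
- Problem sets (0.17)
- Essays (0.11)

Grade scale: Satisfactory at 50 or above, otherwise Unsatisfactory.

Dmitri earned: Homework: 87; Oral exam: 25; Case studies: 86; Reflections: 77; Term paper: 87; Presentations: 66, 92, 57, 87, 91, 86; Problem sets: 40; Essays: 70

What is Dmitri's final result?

Satisfactory

Presentations: drop 57, 66 → average of remaining 4 = 356/4 = 89
Weighted total:
  Homework 87 × 0.05 = 4.35
  Oral exam 25 × 0.07 = 1.75
  Case studies 86 × 0.13 = 11.18
  Reflections 77 × 0.24 = 18.48
  Term paper 87 × 0.07 = 6.09
  Presentations 89 × 0.16 = 14.24
  Problem sets 40 × 0.17 = 6.8
  Essays 70 × 0.11 = 7.7
Sum = 70.59
70.59 ≥ 50 → Satisfactory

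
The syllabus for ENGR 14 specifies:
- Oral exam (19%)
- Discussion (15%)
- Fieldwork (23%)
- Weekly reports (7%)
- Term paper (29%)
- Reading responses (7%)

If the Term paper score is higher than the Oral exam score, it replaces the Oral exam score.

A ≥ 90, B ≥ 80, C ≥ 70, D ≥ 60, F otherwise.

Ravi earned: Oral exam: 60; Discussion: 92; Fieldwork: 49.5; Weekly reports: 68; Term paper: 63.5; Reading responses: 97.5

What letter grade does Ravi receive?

D

Term paper (63.5) > Oral exam (60), so Oral exam counts as 63.5.
Weighted total:
  Oral exam 63.5 × 0.19 = 12.065
  Discussion 92 × 0.15 = 13.8
  Fieldwork 49.5 × 0.23 = 11.385
  Weekly reports 68 × 0.07 = 4.76
  Term paper 63.5 × 0.29 = 18.415
  Reading responses 97.5 × 0.07 = 6.825
Sum = 67.25
67.25 is ≥ 60 and < 70 → D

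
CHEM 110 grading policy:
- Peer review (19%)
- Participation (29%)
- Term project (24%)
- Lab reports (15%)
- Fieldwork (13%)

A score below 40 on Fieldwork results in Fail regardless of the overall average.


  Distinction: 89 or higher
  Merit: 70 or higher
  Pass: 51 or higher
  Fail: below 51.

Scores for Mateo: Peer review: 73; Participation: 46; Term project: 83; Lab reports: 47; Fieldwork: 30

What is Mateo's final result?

Fail

Fieldwork score 30 < 40: minimum not met.
Weighted total:
  Peer review 73 × 0.19 = 13.87
  Participation 46 × 0.29 = 13.34
  Term project 83 × 0.24 = 19.92
  Lab reports 47 × 0.15 = 7.05
  Fieldwork 30 × 0.13 = 3.9
Sum = 58.08
Because the Fieldwork minimum was not met, the result is Fail.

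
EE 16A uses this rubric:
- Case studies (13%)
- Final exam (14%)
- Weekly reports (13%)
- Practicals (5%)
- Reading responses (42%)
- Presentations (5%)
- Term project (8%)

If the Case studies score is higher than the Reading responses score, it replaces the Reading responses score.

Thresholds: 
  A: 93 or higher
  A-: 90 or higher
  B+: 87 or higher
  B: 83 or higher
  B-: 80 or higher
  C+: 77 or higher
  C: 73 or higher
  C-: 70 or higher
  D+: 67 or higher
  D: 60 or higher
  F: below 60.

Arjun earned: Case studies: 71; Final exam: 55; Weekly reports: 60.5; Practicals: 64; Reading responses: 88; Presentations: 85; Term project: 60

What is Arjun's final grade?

C

Case studies (71) ≤ Reading responses (88), so Reading responses stays at 88.
Weighted total:
  Case studies 71 × 0.13 = 9.23
  Final exam 55 × 0.14 = 7.7
  Weekly reports 60.5 × 0.13 = 7.865
  Practicals 64 × 0.05 = 3.2
  Reading responses 88 × 0.42 = 36.96
  Presentations 85 × 0.05 = 4.25
  Term project 60 × 0.08 = 4.8
Sum = 74.005
74.005 is ≥ 73 and < 77 → C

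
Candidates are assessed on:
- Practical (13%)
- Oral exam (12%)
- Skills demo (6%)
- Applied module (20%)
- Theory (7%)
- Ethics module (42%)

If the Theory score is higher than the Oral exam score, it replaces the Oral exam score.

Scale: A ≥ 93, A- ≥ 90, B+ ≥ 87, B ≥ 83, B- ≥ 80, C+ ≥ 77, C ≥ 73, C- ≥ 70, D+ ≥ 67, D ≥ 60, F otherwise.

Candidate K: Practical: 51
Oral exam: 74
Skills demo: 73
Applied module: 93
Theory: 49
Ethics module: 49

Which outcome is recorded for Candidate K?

D

Theory (49) ≤ Oral exam (74), so Oral exam stays at 74.
Weighted total:
  Practical 51 × 0.13 = 6.63
  Oral exam 74 × 0.12 = 8.88
  Skills demo 73 × 0.06 = 4.38
  Applied module 93 × 0.2 = 18.6
  Theory 49 × 0.07 = 3.43
  Ethics module 49 × 0.42 = 20.58
Sum = 62.5
62.5 is ≥ 60 and < 67 → D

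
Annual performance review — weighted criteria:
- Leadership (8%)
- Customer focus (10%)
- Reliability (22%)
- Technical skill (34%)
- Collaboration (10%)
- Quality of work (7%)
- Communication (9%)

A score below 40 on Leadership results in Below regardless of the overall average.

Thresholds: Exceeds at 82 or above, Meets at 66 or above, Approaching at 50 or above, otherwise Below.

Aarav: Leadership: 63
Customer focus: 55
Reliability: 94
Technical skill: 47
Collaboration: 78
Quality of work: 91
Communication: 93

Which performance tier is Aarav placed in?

Meets

Leadership score 63 ≥ 40: minimum met.
Weighted total:
  Leadership 63 × 0.08 = 5.04
  Customer focus 55 × 0.1 = 5.5
  Reliability 94 × 0.22 = 20.68
  Technical skill 47 × 0.34 = 15.98
  Collaboration 78 × 0.1 = 7.8
  Quality of work 91 × 0.07 = 6.37
  Communication 93 × 0.09 = 8.37
Sum = 69.74
69.74 is ≥ 66 and < 82 → Meets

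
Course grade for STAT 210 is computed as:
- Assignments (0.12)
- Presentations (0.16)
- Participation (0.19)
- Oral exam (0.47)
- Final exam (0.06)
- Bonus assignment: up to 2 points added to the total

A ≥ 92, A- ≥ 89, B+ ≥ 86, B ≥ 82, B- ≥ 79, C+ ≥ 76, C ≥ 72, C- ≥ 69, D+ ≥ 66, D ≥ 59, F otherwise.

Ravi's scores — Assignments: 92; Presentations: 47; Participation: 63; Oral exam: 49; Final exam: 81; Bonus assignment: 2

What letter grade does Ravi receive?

Weighted total:
  Assignments 92 × 0.12 = 11.04
  Presentations 47 × 0.16 = 7.52
  Participation 63 × 0.19 = 11.97
  Oral exam 49 × 0.47 = 23.03
  Final exam 81 × 0.06 = 4.86
Sum = 58.42
Bonus assignment: 58.42 + 2 = 60.42
60.42 is ≥ 59 and < 66 → D

D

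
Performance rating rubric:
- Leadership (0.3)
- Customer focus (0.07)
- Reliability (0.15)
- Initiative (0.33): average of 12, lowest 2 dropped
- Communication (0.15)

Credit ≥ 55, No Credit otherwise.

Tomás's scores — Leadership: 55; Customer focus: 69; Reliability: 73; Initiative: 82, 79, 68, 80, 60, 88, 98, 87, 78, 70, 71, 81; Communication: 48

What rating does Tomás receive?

Credit

Initiative: drop 60, 68 → average of remaining 10 = 814/10 = 81.4
Weighted total:
  Leadership 55 × 0.3 = 16.5
  Customer focus 69 × 0.07 = 4.83
  Reliability 73 × 0.15 = 10.95
  Initiative 81.4 × 0.33 = 26.862
  Communication 48 × 0.15 = 7.2
Sum = 66.342
66.342 ≥ 55 → Credit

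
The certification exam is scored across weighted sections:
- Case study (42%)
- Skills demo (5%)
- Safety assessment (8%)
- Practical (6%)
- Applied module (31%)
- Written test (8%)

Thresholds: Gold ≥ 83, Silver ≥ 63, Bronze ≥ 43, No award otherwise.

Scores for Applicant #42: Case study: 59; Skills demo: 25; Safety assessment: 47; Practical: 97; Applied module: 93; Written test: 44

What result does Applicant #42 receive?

Weighted total:
  Case study 59 × 0.42 = 24.78
  Skills demo 25 × 0.05 = 1.25
  Safety assessment 47 × 0.08 = 3.76
  Practical 97 × 0.06 = 5.82
  Applied module 93 × 0.31 = 28.83
  Written test 44 × 0.08 = 3.52
Sum = 67.96
67.96 is ≥ 63 and < 83 → Silver

Silver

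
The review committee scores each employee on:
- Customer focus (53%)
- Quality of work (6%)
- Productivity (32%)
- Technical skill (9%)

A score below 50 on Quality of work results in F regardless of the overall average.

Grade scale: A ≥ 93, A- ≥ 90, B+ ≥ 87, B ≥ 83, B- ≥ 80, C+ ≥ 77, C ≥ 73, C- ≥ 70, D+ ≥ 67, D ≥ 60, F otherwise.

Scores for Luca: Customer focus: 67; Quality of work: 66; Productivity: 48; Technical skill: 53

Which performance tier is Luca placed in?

Quality of work score 66 ≥ 50: minimum met.
Weighted total:
  Customer focus 67 × 0.53 = 35.51
  Quality of work 66 × 0.06 = 3.96
  Productivity 48 × 0.32 = 15.36
  Technical skill 53 × 0.09 = 4.77
Sum = 59.6
59.6 < 60 → F

F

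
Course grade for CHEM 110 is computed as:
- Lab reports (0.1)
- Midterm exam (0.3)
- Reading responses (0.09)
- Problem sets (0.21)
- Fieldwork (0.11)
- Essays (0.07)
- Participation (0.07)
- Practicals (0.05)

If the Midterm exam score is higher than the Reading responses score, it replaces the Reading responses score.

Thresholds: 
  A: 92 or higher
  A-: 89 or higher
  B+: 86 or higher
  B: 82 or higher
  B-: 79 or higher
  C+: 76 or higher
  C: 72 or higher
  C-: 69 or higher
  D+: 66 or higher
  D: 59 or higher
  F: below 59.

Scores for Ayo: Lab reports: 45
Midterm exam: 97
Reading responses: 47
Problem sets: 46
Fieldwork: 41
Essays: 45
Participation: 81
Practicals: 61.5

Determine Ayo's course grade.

D+

Midterm exam (97) > Reading responses (47), so Reading responses counts as 97.
Weighted total:
  Lab reports 45 × 0.1 = 4.5
  Midterm exam 97 × 0.3 = 29.1
  Reading responses 97 × 0.09 = 8.73
  Problem sets 46 × 0.21 = 9.66
  Fieldwork 41 × 0.11 = 4.51
  Essays 45 × 0.07 = 3.15
  Participation 81 × 0.07 = 5.67
  Practicals 61.5 × 0.05 = 3.075
Sum = 68.395
68.395 is ≥ 66 and < 69 → D+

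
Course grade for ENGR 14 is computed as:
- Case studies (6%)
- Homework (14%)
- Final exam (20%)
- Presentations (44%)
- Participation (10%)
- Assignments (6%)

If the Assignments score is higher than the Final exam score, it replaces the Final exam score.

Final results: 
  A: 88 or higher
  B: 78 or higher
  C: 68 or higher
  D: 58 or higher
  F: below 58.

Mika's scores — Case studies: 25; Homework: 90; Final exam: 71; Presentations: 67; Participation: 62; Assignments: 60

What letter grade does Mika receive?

Assignments (60) ≤ Final exam (71), so Final exam stays at 71.
Weighted total:
  Case studies 25 × 0.06 = 1.5
  Homework 90 × 0.14 = 12.6
  Final exam 71 × 0.2 = 14.2
  Presentations 67 × 0.44 = 29.48
  Participation 62 × 0.1 = 6.2
  Assignments 60 × 0.06 = 3.6
Sum = 67.58
67.58 is ≥ 58 and < 68 → D

D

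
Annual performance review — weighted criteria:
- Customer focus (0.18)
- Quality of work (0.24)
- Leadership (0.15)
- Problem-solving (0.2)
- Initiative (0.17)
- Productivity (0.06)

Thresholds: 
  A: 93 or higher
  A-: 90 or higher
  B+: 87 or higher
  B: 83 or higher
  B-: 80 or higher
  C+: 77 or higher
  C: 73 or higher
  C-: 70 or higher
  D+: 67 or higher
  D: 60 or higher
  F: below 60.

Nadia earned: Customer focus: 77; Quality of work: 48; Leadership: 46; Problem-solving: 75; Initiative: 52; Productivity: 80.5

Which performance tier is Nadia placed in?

D

Weighted total:
  Customer focus 77 × 0.18 = 13.86
  Quality of work 48 × 0.24 = 11.52
  Leadership 46 × 0.15 = 6.9
  Problem-solving 75 × 0.2 = 15
  Initiative 52 × 0.17 = 8.84
  Productivity 80.5 × 0.06 = 4.83
Sum = 60.95
60.95 is ≥ 60 and < 67 → D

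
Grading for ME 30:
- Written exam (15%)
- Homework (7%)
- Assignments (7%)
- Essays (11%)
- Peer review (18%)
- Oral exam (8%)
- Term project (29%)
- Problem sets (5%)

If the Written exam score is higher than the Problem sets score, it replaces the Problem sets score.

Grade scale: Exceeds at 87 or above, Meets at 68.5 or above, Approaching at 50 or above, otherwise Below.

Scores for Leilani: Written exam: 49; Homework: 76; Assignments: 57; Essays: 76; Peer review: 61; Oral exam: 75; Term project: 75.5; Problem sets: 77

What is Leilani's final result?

Approaching

Written exam (49) ≤ Problem sets (77), so Problem sets stays at 77.
Weighted total:
  Written exam 49 × 0.15 = 7.35
  Homework 76 × 0.07 = 5.32
  Assignments 57 × 0.07 = 3.99
  Essays 76 × 0.11 = 8.36
  Peer review 61 × 0.18 = 10.98
  Oral exam 75 × 0.08 = 6
  Term project 75.5 × 0.29 = 21.895
  Problem sets 77 × 0.05 = 3.85
Sum = 67.745
67.745 is ≥ 50 and < 68.5 → Approaching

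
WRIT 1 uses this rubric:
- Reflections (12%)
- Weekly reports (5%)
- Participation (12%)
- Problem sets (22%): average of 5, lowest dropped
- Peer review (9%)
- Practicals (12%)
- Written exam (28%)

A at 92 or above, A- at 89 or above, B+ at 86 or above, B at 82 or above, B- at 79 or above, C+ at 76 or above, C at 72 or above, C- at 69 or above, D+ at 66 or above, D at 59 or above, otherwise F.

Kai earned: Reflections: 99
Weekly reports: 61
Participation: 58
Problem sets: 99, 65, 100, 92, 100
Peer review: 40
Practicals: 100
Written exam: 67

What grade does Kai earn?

C+

Problem sets: drop 65 → average of remaining 4 = 391/4 = 97.75
Weighted total:
  Reflections 99 × 0.12 = 11.88
  Weekly reports 61 × 0.05 = 3.05
  Participation 58 × 0.12 = 6.96
  Problem sets 97.75 × 0.22 = 21.505
  Peer review 40 × 0.09 = 3.6
  Practicals 100 × 0.12 = 12
  Written exam 67 × 0.28 = 18.76
Sum = 77.755
77.755 is ≥ 76 and < 79 → C+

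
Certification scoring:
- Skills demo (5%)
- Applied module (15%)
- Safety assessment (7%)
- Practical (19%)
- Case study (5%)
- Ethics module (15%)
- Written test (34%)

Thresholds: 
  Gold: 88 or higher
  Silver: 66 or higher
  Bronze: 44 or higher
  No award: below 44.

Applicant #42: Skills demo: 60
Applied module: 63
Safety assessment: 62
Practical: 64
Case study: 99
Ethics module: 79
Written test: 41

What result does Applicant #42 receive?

Bronze

Weighted total:
  Skills demo 60 × 0.05 = 3
  Applied module 63 × 0.15 = 9.45
  Safety assessment 62 × 0.07 = 4.34
  Practical 64 × 0.19 = 12.16
  Case study 99 × 0.05 = 4.95
  Ethics module 79 × 0.15 = 11.85
  Written test 41 × 0.34 = 13.94
Sum = 59.69
59.69 is ≥ 44 and < 66 → Bronze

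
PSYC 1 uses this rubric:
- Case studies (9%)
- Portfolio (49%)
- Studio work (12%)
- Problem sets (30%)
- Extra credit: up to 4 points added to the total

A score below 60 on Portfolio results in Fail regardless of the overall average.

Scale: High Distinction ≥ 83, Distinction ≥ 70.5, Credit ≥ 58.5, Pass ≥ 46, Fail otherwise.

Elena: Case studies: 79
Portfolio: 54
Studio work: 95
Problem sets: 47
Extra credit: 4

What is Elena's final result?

Portfolio score 54 < 60: minimum not met.
Weighted total:
  Case studies 79 × 0.09 = 7.11
  Portfolio 54 × 0.49 = 26.46
  Studio work 95 × 0.12 = 11.4
  Problem sets 47 × 0.3 = 14.1
Sum = 59.07
Extra credit: 59.07 + 4 = 63.07
Because the Portfolio minimum was not met, the result is Fail.

Fail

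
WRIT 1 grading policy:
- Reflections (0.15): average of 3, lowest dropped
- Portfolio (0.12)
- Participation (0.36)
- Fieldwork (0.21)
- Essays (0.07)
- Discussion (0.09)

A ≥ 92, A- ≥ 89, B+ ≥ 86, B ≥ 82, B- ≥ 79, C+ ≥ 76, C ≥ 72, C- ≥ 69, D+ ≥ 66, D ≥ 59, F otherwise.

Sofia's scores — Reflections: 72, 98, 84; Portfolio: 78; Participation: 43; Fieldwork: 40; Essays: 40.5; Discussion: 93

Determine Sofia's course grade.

Reflections: drop 72 → average of remaining 2 = 182/2 = 91
Weighted total:
  Reflections 91 × 0.15 = 13.65
  Portfolio 78 × 0.12 = 9.36
  Participation 43 × 0.36 = 15.48
  Fieldwork 40 × 0.21 = 8.4
  Essays 40.5 × 0.07 = 2.835
  Discussion 93 × 0.09 = 8.37
Sum = 58.095
58.095 < 59 → F

F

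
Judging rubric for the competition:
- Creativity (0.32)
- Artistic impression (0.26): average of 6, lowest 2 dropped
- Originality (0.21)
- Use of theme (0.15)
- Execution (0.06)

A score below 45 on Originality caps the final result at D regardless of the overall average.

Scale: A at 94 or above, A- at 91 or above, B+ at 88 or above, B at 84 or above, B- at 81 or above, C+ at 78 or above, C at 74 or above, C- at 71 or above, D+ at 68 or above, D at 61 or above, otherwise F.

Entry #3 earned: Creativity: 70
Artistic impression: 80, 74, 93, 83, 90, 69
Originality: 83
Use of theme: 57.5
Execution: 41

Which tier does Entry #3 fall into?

Artistic impression: drop 69, 74 → average of remaining 4 = 346/4 = 86.5
Originality score 83 ≥ 45: minimum met.
Weighted total:
  Creativity 70 × 0.32 = 22.4
  Artistic impression 86.5 × 0.26 = 22.49
  Originality 83 × 0.21 = 17.43
  Use of theme 57.5 × 0.15 = 8.625
  Execution 41 × 0.06 = 2.46
Sum = 73.405
73.405 is ≥ 71 and < 74 → C-

C-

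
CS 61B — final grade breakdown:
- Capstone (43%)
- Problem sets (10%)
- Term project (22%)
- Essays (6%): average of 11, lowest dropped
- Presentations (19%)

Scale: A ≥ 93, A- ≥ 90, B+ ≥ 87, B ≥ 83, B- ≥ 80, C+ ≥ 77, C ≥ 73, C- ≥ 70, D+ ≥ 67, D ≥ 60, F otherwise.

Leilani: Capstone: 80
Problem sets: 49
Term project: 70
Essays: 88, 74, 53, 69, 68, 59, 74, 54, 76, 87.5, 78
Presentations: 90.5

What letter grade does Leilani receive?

C

Essays: drop 53 → average of remaining 10 = 727.5/10 = 72.75
Weighted total:
  Capstone 80 × 0.43 = 34.4
  Problem sets 49 × 0.1 = 4.9
  Term project 70 × 0.22 = 15.4
  Essays 72.75 × 0.06 = 4.365
  Presentations 90.5 × 0.19 = 17.195
Sum = 76.26
76.26 is ≥ 73 and < 77 → C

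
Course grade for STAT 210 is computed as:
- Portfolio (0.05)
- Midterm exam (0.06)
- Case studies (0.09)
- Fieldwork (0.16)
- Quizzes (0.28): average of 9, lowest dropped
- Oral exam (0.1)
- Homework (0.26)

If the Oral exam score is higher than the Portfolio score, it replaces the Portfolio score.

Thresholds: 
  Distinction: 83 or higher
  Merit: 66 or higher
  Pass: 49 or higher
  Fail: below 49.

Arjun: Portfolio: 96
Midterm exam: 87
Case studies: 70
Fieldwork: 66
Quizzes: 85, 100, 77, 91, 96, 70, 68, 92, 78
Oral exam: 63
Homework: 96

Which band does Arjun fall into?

Merit

Quizzes: drop 68 → average of remaining 8 = 689/8 = 86.125
Oral exam (63) ≤ Portfolio (96), so Portfolio stays at 96.
Weighted total:
  Portfolio 96 × 0.05 = 4.8
  Midterm exam 87 × 0.06 = 5.22
  Case studies 70 × 0.09 = 6.3
  Fieldwork 66 × 0.16 = 10.56
  Quizzes 86.125 × 0.28 = 24.115
  Oral exam 63 × 0.1 = 6.3
  Homework 96 × 0.26 = 24.96
Sum = 82.255
82.255 is ≥ 66 and < 83 → Merit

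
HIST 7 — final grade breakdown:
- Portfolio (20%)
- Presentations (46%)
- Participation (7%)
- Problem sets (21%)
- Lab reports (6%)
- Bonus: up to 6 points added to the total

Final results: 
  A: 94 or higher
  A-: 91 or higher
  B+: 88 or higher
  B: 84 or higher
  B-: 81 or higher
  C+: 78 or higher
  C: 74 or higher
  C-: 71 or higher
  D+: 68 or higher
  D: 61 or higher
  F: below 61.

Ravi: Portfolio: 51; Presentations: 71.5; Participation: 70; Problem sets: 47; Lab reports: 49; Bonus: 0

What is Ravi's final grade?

F

Weighted total:
  Portfolio 51 × 0.2 = 10.2
  Presentations 71.5 × 0.46 = 32.89
  Participation 70 × 0.07 = 4.9
  Problem sets 47 × 0.21 = 9.87
  Lab reports 49 × 0.06 = 2.94
Sum = 60.8
Bonus: 60.8 + 0 = 60.8
60.8 < 61 → F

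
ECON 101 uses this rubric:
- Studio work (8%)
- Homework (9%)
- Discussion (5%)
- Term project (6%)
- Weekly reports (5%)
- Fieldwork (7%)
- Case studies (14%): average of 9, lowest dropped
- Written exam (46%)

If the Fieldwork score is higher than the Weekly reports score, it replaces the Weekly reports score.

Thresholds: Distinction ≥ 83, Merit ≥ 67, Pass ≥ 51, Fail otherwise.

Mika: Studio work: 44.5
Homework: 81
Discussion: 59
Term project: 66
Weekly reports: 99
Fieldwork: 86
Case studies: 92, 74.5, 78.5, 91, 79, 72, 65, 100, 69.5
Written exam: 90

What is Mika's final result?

Merit

Case studies: drop 65 → average of remaining 8 = 656.5/8 = 82.0625
Fieldwork (86) ≤ Weekly reports (99), so Weekly reports stays at 99.
Weighted total:
  Studio work 44.5 × 0.08 = 3.56
  Homework 81 × 0.09 = 7.29
  Discussion 59 × 0.05 = 2.95
  Term project 66 × 0.06 = 3.96
  Weekly reports 99 × 0.05 = 4.95
  Fieldwork 86 × 0.07 = 6.02
  Case studies 82.0625 × 0.14 = 11.48875
  Written exam 90 × 0.46 = 41.4
Sum = 81.61875
81.61875 is ≥ 67 and < 83 → Merit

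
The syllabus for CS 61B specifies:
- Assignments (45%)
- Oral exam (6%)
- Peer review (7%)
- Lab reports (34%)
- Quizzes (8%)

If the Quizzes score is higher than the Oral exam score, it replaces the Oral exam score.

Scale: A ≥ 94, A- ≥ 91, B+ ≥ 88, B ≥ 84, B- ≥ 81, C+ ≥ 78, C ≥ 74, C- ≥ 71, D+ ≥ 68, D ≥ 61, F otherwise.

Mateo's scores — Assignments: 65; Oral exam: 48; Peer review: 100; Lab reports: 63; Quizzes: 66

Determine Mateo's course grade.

Quizzes (66) > Oral exam (48), so Oral exam counts as 66.
Weighted total:
  Assignments 65 × 0.45 = 29.25
  Oral exam 66 × 0.06 = 3.96
  Peer review 100 × 0.07 = 7
  Lab reports 63 × 0.34 = 21.42
  Quizzes 66 × 0.08 = 5.28
Sum = 66.91
66.91 is ≥ 61 and < 68 → D

D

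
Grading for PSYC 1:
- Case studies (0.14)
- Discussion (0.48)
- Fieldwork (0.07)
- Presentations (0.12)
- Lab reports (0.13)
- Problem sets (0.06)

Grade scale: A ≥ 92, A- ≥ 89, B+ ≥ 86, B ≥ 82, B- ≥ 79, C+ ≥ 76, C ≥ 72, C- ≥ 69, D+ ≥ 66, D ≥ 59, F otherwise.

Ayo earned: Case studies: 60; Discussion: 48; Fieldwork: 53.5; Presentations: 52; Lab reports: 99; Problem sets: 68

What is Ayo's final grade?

Weighted total:
  Case studies 60 × 0.14 = 8.4
  Discussion 48 × 0.48 = 23.04
  Fieldwork 53.5 × 0.07 = 3.745
  Presentations 52 × 0.12 = 6.24
  Lab reports 99 × 0.13 = 12.87
  Problem sets 68 × 0.06 = 4.08
Sum = 58.375
58.375 < 59 → F

F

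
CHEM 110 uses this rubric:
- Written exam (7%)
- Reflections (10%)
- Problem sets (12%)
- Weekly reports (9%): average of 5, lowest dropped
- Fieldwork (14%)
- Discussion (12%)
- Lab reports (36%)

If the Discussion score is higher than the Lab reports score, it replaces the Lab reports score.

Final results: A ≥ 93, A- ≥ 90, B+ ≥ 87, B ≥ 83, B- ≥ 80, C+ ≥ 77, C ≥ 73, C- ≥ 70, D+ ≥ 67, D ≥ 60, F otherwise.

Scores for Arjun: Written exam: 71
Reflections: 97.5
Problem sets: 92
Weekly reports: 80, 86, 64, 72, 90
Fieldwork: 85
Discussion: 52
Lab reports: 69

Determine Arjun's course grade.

C

Weekly reports: drop 64 → average of remaining 4 = 328/4 = 82
Discussion (52) ≤ Lab reports (69), so Lab reports stays at 69.
Weighted total:
  Written exam 71 × 0.07 = 4.97
  Reflections 97.5 × 0.1 = 9.75
  Problem sets 92 × 0.12 = 11.04
  Weekly reports 82 × 0.09 = 7.38
  Fieldwork 85 × 0.14 = 11.9
  Discussion 52 × 0.12 = 6.24
  Lab reports 69 × 0.36 = 24.84
Sum = 76.12
76.12 is ≥ 73 and < 77 → C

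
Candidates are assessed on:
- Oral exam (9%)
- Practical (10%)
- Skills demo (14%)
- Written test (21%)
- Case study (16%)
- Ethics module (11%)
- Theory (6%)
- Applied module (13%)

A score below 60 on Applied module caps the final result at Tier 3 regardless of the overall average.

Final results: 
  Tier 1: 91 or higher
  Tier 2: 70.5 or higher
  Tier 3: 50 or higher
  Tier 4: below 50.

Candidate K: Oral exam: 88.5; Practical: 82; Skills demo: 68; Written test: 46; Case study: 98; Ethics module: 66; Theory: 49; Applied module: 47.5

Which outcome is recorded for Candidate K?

Tier 3

Applied module score 47.5 < 60: minimum not met.
Weighted total:
  Oral exam 88.5 × 0.09 = 7.965
  Practical 82 × 0.1 = 8.2
  Skills demo 68 × 0.14 = 9.52
  Written test 46 × 0.21 = 9.66
  Case study 98 × 0.16 = 15.68
  Ethics module 66 × 0.11 = 7.26
  Theory 49 × 0.06 = 2.94
  Applied module 47.5 × 0.13 = 6.175
Sum = 67.4
67.4 would be Tier 3; cap at Tier 3 applies → Tier 3.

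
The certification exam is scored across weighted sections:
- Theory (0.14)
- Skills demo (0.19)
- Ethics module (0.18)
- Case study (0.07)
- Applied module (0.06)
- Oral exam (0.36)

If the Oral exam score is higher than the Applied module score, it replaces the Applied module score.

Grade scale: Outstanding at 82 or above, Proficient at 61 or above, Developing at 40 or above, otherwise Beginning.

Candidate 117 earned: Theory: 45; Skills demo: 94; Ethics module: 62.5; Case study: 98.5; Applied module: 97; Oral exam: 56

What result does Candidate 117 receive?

Oral exam (56) ≤ Applied module (97), so Applied module stays at 97.
Weighted total:
  Theory 45 × 0.14 = 6.3
  Skills demo 94 × 0.19 = 17.86
  Ethics module 62.5 × 0.18 = 11.25
  Case study 98.5 × 0.07 = 6.895
  Applied module 97 × 0.06 = 5.82
  Oral exam 56 × 0.36 = 20.16
Sum = 68.285
68.285 is ≥ 61 and < 82 → Proficient

Proficient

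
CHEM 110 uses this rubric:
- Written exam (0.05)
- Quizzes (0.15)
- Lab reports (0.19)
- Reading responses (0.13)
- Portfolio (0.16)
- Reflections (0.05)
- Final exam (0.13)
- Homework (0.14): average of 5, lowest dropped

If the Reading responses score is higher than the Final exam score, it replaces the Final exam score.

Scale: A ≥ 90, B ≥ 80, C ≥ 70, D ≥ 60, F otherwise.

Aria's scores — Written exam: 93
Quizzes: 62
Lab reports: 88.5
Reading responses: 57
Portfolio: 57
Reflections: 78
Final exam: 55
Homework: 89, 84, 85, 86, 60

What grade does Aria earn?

Homework: drop 60 → average of remaining 4 = 344/4 = 86
Reading responses (57) > Final exam (55), so Final exam counts as 57.
Weighted total:
  Written exam 93 × 0.05 = 4.65
  Quizzes 62 × 0.15 = 9.3
  Lab reports 88.5 × 0.19 = 16.815
  Reading responses 57 × 0.13 = 7.41
  Portfolio 57 × 0.16 = 9.12
  Reflections 78 × 0.05 = 3.9
  Final exam 57 × 0.13 = 7.41
  Homework 86 × 0.14 = 12.04
Sum = 70.645
70.645 is ≥ 70 and < 80 → C

C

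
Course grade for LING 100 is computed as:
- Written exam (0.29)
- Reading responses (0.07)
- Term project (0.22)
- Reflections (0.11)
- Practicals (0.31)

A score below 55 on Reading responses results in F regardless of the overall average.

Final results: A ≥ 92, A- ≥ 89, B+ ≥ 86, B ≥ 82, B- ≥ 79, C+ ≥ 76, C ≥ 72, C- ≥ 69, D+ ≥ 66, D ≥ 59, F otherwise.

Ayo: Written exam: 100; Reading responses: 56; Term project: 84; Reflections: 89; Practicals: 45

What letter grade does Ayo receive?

C

Reading responses score 56 ≥ 55: minimum met.
Weighted total:
  Written exam 100 × 0.29 = 29
  Reading responses 56 × 0.07 = 3.92
  Term project 84 × 0.22 = 18.48
  Reflections 89 × 0.11 = 9.79
  Practicals 45 × 0.31 = 13.95
Sum = 75.14
75.14 is ≥ 72 and < 76 → C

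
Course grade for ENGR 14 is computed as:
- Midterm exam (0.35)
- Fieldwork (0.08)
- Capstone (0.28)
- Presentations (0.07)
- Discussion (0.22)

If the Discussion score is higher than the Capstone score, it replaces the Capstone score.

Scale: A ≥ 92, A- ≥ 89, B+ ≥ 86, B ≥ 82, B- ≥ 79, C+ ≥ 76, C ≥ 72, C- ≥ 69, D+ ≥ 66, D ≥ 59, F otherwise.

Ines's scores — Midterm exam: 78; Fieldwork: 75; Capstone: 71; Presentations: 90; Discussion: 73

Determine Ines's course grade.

C+

Discussion (73) > Capstone (71), so Capstone counts as 73.
Weighted total:
  Midterm exam 78 × 0.35 = 27.3
  Fieldwork 75 × 0.08 = 6
  Capstone 73 × 0.28 = 20.44
  Presentations 90 × 0.07 = 6.3
  Discussion 73 × 0.22 = 16.06
Sum = 76.1
76.1 is ≥ 76 and < 79 → C+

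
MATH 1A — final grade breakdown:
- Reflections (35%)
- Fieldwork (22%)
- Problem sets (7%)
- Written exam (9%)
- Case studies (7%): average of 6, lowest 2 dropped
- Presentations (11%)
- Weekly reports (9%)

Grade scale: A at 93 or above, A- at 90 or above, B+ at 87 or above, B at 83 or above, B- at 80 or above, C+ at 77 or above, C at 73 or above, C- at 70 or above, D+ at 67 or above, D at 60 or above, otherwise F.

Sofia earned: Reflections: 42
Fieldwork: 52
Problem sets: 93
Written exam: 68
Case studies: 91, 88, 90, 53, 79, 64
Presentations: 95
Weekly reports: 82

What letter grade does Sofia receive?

D

Case studies: drop 53, 64 → average of remaining 4 = 348/4 = 87
Weighted total:
  Reflections 42 × 0.35 = 14.7
  Fieldwork 52 × 0.22 = 11.44
  Problem sets 93 × 0.07 = 6.51
  Written exam 68 × 0.09 = 6.12
  Case studies 87 × 0.07 = 6.09
  Presentations 95 × 0.11 = 10.45
  Weekly reports 82 × 0.09 = 7.38
Sum = 62.69
62.69 is ≥ 60 and < 67 → D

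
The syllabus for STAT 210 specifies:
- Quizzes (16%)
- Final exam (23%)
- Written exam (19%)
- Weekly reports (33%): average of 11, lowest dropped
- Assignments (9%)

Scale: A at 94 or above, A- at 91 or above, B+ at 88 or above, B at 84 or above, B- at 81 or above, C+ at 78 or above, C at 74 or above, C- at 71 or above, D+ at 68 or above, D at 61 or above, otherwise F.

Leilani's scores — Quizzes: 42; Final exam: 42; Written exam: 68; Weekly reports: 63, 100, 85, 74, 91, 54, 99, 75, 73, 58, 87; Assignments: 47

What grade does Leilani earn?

F

Weekly reports: drop 54 → average of remaining 10 = 805/10 = 80.5
Weighted total:
  Quizzes 42 × 0.16 = 6.72
  Final exam 42 × 0.23 = 9.66
  Written exam 68 × 0.19 = 12.92
  Weekly reports 80.5 × 0.33 = 26.565
  Assignments 47 × 0.09 = 4.23
Sum = 60.095
60.095 < 61 → F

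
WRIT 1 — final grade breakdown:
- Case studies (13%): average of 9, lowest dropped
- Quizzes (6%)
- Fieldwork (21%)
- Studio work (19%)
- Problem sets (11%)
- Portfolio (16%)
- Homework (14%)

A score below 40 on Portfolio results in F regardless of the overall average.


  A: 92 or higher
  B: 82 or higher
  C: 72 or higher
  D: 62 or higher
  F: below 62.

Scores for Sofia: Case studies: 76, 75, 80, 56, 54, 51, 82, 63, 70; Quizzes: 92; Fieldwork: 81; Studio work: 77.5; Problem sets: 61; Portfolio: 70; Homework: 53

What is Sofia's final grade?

Case studies: drop 51 → average of remaining 8 = 556/8 = 69.5
Portfolio score 70 ≥ 40: minimum met.
Weighted total:
  Case studies 69.5 × 0.13 = 9.035
  Quizzes 92 × 0.06 = 5.52
  Fieldwork 81 × 0.21 = 17.01
  Studio work 77.5 × 0.19 = 14.725
  Problem sets 61 × 0.11 = 6.71
  Portfolio 70 × 0.16 = 11.2
  Homework 53 × 0.14 = 7.42
Sum = 71.62
71.62 is ≥ 62 and < 72 → D

D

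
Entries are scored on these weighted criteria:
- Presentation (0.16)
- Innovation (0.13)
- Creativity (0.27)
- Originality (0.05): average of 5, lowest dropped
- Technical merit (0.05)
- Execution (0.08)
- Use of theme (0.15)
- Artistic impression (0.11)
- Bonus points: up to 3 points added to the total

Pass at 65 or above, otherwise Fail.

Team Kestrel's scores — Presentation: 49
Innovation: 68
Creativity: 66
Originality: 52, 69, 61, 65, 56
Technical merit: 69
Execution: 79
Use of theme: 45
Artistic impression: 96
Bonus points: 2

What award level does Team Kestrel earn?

Originality: drop 52 → average of remaining 4 = 251/4 = 62.75
Weighted total:
  Presentation 49 × 0.16 = 7.84
  Innovation 68 × 0.13 = 8.84
  Creativity 66 × 0.27 = 17.82
  Originality 62.75 × 0.05 = 3.1375
  Technical merit 69 × 0.05 = 3.45
  Execution 79 × 0.08 = 6.32
  Use of theme 45 × 0.15 = 6.75
  Artistic impression 96 × 0.11 = 10.56
Sum = 64.7175
Bonus points: 64.7175 + 2 = 66.7175
66.7175 ≥ 65 → Pass

Pass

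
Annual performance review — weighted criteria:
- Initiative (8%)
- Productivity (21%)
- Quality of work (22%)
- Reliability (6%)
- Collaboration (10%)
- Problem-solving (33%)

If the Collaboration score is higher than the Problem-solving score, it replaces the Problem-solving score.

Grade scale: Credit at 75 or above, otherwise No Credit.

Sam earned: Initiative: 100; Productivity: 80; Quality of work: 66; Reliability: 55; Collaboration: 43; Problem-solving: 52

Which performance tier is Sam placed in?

No Credit

Collaboration (43) ≤ Problem-solving (52), so Problem-solving stays at 52.
Weighted total:
  Initiative 100 × 0.08 = 8
  Productivity 80 × 0.21 = 16.8
  Quality of work 66 × 0.22 = 14.52
  Reliability 55 × 0.06 = 3.3
  Collaboration 43 × 0.1 = 4.3
  Problem-solving 52 × 0.33 = 17.16
Sum = 64.08
64.08 < 75 → No Credit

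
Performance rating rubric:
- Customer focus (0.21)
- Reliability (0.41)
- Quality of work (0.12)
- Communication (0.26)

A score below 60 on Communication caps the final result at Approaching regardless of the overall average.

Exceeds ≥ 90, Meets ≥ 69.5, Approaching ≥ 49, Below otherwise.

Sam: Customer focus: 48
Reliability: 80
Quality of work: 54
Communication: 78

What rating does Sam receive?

Communication score 78 ≥ 60: minimum met.
Weighted total:
  Customer focus 48 × 0.21 = 10.08
  Reliability 80 × 0.41 = 32.8
  Quality of work 54 × 0.12 = 6.48
  Communication 78 × 0.26 = 20.28
Sum = 69.64
69.64 is ≥ 69.5 and < 90 → Meets

Meets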